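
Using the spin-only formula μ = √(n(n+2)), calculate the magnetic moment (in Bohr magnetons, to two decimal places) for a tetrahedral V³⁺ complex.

Group 5 minus oxidation state +3 gives a d² configuration for V³⁺.
With tetrahedral geometry the complex is necessarily high-spin.
Configuration: e^2 t2^0 → 2 unpaired electrons.
μ(spin-only) = √[2(2+2)] = √8 ≈ 2.83 Bohr magnetons.

2.83 Bohr magnetons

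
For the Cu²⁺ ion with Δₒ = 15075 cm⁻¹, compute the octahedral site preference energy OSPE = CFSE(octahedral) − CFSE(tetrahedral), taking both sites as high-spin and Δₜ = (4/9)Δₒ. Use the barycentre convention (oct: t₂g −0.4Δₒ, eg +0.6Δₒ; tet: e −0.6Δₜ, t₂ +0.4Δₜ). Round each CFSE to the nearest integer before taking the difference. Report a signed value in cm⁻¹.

-6365

Cu sits in group 11; removing 2 electrons leaves Cu²⁺ with 11 − 2 = 9 d electrons.
Octahedral (high-spin): t2g^6 e_g^3, CFSE = 6(−0.4) + 3(+0.6) = -0.6Δₒ = -0.6 × 15075 = -9045 cm⁻¹.
Tetrahedral: e^4 t2^5, CFSE = 4(−0.6) + 5(+0.4) = -0.4Δₜ = -0.4 × (4/9) × 15075 = -2680 cm⁻¹.
OSPE = CFSE(oct) − CFSE(tet) = -9045 − (-2680) = -6365 cm⁻¹.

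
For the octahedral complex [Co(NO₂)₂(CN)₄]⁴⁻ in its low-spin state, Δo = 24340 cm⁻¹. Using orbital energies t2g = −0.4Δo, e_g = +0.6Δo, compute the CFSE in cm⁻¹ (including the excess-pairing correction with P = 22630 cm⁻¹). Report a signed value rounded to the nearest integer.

-21182

Ligand charges: 2×(-1) from NO₂⁻ and 4×(-1) from CN⁻ sum to -6; with overall charge -4, Co is +2.
Co is in group 9, so Co²⁺ is d⁷ (9 − 2 = 7).
The d⁷ electrons fill as t2g^6 e_g^1.
Orbital CFSE = 6(-0.4) + 1(0.6) = -1.8Δo = -1.8 × 24340 = -43812 cm⁻¹.
Pairing penalty: 3 pairs vs 2 in the high-spin reference → 1 extra × P = 22630 cm⁻¹.
Overall CFSE = -43812 + 22630 = -21182 cm⁻¹.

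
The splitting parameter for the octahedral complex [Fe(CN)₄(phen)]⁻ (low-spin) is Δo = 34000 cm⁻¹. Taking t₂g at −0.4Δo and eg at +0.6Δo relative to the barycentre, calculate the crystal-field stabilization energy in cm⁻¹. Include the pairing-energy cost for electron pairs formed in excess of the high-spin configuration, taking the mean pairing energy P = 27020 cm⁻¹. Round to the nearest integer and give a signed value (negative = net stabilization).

-13960

Ligand charges: 4×(-1) from CN⁻ and 1×(+0) from phen sum to -4; with overall charge -1, Fe is +3.
Fe sits in group 8; removing 3 electrons leaves Fe³⁺ with 8 − 3 = 5 d electrons.
Configuration: t₂g⁵ eg⁰.
Orbital CFSE = 5(-0.4) + 0(0.6) = -2.0Δo = -2.0 × 34000 = -68000 cm⁻¹.
Pairing penalty: 2 pairs vs 0 in the high-spin reference → 2 extra × P = 54040 cm⁻¹.
Overall CFSE = -68000 + 54040 = -13960 cm⁻¹.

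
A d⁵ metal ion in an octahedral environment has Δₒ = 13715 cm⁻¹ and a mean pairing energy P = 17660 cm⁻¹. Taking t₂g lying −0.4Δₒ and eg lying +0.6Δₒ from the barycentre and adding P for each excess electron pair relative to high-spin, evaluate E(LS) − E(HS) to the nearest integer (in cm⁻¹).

High-spin: t₂g³ eg², CFSE = 0.0Δₒ = 0 cm⁻¹.
For low-spin the configuration is t₂g⁵ eg⁰: orbital energy -2.0 × 13715 = -27430 cm⁻¹, and 2 additional pairs relative to high-spin add 35320 cm⁻¹, giving 7890 cm⁻¹.
Thus E(LS) − E(HS) = 7890 cm⁻¹.

7890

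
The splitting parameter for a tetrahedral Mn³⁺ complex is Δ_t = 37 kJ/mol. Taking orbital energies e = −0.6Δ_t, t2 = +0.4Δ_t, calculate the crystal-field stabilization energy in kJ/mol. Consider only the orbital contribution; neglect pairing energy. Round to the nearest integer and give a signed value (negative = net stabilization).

-15

Mn sits in group 7; removing 3 electrons leaves Mn³⁺ with 7 − 3 = 4 d electrons.
Tetrahedral fields are weak (Δₜ ≈ 4/9 Δₒ), so electrons fill high-spin.
Configuration: e^2 t2^2.
Orbital CFSE = 2(-0.6) + 2(0.4) = -0.4Δ_t = -0.4 × 37 = -15 kJ/mol.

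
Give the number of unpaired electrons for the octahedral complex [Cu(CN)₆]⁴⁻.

Each CN⁻ contributes -1; 6 × (-1) = -6. With overall charge -4, Cu is in the +2 oxidation state.
Cu²⁺: group 11, so d-count = 11 − 2 = 9.
Configuration: t2g^6 e_g^3, giving 1 unpaired electron.

1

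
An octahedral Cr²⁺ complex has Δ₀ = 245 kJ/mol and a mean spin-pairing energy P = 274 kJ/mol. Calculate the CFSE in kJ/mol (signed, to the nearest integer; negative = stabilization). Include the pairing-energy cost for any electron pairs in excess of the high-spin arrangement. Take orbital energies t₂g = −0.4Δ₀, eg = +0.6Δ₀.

-147

Cr is in group 6, so Cr²⁺ is d⁴ (6 − 2 = 4).
Since Δ₀ = 245 kJ/mol < P = 274 kJ/mol, the complex adopts the high-spin configuration.
Configuration: t₂g³ eg¹.
Orbital CFSE = -0.6Δ₀ = -0.6 × 245 = -147 kJ/mol.
High-spin has no excess pairs, so no pairing correction applies.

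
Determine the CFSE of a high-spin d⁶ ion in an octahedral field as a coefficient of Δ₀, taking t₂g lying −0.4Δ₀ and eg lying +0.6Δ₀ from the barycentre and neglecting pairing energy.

Configuration: t₂g⁴ eg².
CFSE = 4(-0.4Δ₀) + 2(0.6Δ₀) = -1.6Δ₀ + 1.2Δ₀ = -0.4Δ₀.

-0.4 Δ₀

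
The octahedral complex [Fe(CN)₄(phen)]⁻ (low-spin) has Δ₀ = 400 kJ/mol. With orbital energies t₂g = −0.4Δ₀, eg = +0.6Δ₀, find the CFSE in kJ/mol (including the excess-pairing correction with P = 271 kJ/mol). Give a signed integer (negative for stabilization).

-258

Ligand charges: 4×(-1) from CN⁻ and 1×(+0) from phen sum to -4; with overall charge -1, Fe is +3.
Group 8 minus oxidation state +3 gives a d⁵ configuration for Fe³⁺.
Configuration: t₂g⁵ eg⁰.
CFSE(orbital) = 5×(-0.4Δ₀) + 0×(0.6Δ₀) = -2.0Δ₀; with Δ₀ = 400 kJ/mol that is -800 kJ/mol.
High-spin d⁵ would be t₂g³ eg² with 0 pairs; low-spin has 2, so 2 excess pairs cost +2P = +542 kJ/mol.
Net CFSE = -800 + 542 = -258 kJ/mol.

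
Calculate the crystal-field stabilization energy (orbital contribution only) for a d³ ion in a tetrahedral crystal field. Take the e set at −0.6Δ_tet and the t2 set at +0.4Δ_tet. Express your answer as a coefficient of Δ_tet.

-0.8 Δ_tet

Tetrahedral splitting is small, so the complex is high-spin.
Configuration: e^2 t2^1.
CFSE = 2(-0.6Δ_tet) + 1(0.4Δ_tet) = -1.2Δ_tet + 0.4Δ_tet = -0.8Δ_tet.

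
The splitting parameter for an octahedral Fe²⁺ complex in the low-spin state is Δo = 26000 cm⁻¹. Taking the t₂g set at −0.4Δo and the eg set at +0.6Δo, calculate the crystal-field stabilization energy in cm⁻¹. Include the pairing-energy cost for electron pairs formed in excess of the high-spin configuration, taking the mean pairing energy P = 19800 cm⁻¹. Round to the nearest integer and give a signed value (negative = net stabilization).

-22800

Fe²⁺: group 8, so d-count = 8 − 2 = 6.
Electron filling gives t₂g⁶ eg⁰.
Orbital CFSE = 6(-0.4) + 0(0.6) = -2.4Δo = -2.4 × 26000 = -62400 cm⁻¹.
Pairing penalty: 3 pairs vs 1 in the high-spin reference → 2 extra × P = 39600 cm⁻¹.
Combining: -62400 + 39600 = -22800 cm⁻¹.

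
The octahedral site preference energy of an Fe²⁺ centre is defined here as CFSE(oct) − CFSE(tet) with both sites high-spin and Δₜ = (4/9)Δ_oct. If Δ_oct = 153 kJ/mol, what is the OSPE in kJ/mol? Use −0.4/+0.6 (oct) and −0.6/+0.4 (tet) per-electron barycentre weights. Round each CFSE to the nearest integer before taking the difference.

-20

Fe sits in group 8; removing 2 electrons leaves Fe²⁺ with 8 − 2 = 6 d electrons.
Octahedral (high-spin): t₂g⁴ eg², CFSE = 4(−0.4) + 2(+0.6) = -0.4Δ_oct = -0.4 × 153 = -61 kJ/mol.
Tetrahedral: e³ t₂³, CFSE = 3(−0.6) + 3(+0.4) = -0.6Δₜ = -0.6 × (4/9) × 153 = -41 kJ/mol.
OSPE = -61 − (-41) = -20 kJ/mol.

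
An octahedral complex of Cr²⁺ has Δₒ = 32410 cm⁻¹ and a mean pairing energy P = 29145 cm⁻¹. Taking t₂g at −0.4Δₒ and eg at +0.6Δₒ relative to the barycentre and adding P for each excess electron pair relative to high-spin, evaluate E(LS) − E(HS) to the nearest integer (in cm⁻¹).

-3265

Cr is in group 6, so Cr²⁺ is d⁴ (6 − 2 = 4).
In the high-spin limit (t₂g³ eg¹) the orbital term is -0.6Δₒ = -19446 cm⁻¹, with no excess pairing.
For low-spin the configuration is t₂g⁴ eg⁰: orbital energy -1.6 × 32410 = -51856 cm⁻¹, and 1 additional pair relative to high-spin adds 29145 cm⁻¹, giving -22711 cm⁻¹.
E(LS) − E(HS) = -22711 − (-19446) = -3265 cm⁻¹.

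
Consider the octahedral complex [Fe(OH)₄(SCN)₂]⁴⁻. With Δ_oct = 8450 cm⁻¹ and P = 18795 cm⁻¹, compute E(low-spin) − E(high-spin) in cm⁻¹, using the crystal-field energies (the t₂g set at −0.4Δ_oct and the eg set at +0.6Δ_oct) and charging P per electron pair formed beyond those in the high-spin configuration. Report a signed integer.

20690

Ligand charges: 4×(-1) from OH⁻ and 2×(-1) from SCN⁻ sum to -6; with overall charge -4, Fe is +2.
Fe is in group 8, so Fe²⁺ is d⁶ (8 − 2 = 6).
High-spin: t₂g⁴ eg², CFSE = -0.4Δ_oct = -3380 cm⁻¹.
Low-spin t₂g⁶ eg⁰ gives -2.4Δ_oct = -20280 cm⁻¹, but forming 2 extra pairs costs 2P = 37590 cm⁻¹, so E(LS) = -20280 + 37590 = 17310 cm⁻¹.
The difference is 17310 − (-3380) = 20690 cm⁻¹, so high-spin lies lower.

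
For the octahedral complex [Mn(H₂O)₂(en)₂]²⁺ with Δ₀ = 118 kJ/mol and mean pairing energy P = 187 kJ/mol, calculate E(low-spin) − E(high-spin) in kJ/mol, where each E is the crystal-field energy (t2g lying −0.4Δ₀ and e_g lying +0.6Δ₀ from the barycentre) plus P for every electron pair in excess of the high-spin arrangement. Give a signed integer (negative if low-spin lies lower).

Ligand charges: 2×(+0) from H₂O and 2×(+0) from en sum to +0; with overall charge +2, Mn is +2.
Mn sits in group 7; removing 2 electrons leaves Mn²⁺ with 7 − 2 = 5 d electrons.
High-spin: t2g^3 e_g^2, CFSE = 0.0Δ₀ = 0 kJ/mol.
For low-spin the configuration is t2g^5 e_g^0: orbital energy -2.0 × 118 = -236 kJ/mol, and 2 additional pairs relative to high-spin add 374 kJ/mol, giving 138 kJ/mol.
The difference is 138 − (0) = 138 kJ/mol, so high-spin lies lower.

138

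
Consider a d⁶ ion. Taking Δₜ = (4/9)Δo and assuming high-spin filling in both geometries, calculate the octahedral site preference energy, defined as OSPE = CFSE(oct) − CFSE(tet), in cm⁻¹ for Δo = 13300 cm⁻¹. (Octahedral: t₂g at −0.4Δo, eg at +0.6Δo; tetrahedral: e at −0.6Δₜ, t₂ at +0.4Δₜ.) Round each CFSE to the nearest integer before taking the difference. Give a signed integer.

-1773

Octahedral (high-spin): t₂g⁴ eg², CFSE = 4(−0.4) + 2(+0.6) = -0.4Δo = -0.4 × 13300 = -5320 cm⁻¹.
Tetrahedral: e³ t₂³, CFSE = 3(−0.6) + 3(+0.4) = -0.6Δₜ = -0.6 × (4/9) × 13300 = -3547 cm⁻¹.
OSPE = CFSE(oct) − CFSE(tet) = -5320 − (-3547) = -1773 cm⁻¹.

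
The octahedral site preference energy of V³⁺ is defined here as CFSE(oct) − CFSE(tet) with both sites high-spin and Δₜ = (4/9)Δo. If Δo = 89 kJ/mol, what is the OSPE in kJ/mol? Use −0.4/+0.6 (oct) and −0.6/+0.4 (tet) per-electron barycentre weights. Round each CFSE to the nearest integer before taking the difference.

-24

V³⁺: group 5, so d-count = 5 − 3 = 2.
In an octahedral site d² (HS) is t₂g² eg⁰, giving CFSE(oct) = -0.8Δo = -71 kJ/mol.
In a tetrahedral site the filling is e² t₂⁰: CFSE(tet) = -1.2Δₜ = -1.2 × (4/9)(89) = -47 kJ/mol.
OSPE = -71 − (-47) = -24 kJ/mol.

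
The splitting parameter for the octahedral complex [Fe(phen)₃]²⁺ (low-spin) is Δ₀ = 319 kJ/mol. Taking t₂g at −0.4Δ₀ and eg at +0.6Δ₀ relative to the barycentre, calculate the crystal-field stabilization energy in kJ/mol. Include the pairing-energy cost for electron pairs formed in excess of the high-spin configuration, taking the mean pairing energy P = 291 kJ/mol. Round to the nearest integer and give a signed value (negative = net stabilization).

-184

phen is neutral, so the +2 overall charge sits on Fe: oxidation state +2.
Fe sits in group 8; removing 2 electrons leaves Fe²⁺ with 8 − 2 = 6 d electrons.
Configuration: t₂g⁶ eg⁰.
The orbital stabilization is -2.4Δ₀ = -2.4 × 319 = -766 kJ/mol.
High-spin d⁶ would be t₂g⁴ eg² with 1 pair; low-spin has 3, so 2 excess pairs cost +2P = +582 kJ/mol.
Overall CFSE = -766 + 582 = -184 kJ/mol.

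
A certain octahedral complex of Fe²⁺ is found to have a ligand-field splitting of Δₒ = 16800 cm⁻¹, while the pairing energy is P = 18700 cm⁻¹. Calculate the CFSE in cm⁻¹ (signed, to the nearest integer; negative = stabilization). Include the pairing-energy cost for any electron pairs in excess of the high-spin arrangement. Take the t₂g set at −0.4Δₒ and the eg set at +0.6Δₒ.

Fe is in group 8, so Fe²⁺ is d⁶ (8 − 2 = 6).
Δₒ < P, so pairing is avoided: the ground state is high-spin.
Configuration: t₂g⁴ eg².
Orbital CFSE = -0.4Δₒ = -0.4 × 16800 = -6720 cm⁻¹.
High-spin has no excess pairs, so no pairing correction applies.

-6720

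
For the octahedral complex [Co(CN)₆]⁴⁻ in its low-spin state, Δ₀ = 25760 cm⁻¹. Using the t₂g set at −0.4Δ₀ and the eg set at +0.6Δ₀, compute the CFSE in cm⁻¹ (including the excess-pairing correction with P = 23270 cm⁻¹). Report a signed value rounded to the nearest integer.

-23098

Each CN⁻ contributes -1; 6 × (-1) = -6. With overall charge -4, Co is in the +2 oxidation state.
Group 9 minus oxidation state +2 gives a d⁷ configuration for Co²⁺.
Electron filling gives t₂g⁶ eg¹.
Orbital CFSE = 6(-0.4) + 1(0.6) = -1.8Δ₀ = -1.8 × 25760 = -46368 cm⁻¹.
Pairing penalty: 3 pairs vs 2 in the high-spin reference → 1 extra × P = 23270 cm⁻¹.
Overall CFSE = -46368 + 23270 = -23098 cm⁻¹.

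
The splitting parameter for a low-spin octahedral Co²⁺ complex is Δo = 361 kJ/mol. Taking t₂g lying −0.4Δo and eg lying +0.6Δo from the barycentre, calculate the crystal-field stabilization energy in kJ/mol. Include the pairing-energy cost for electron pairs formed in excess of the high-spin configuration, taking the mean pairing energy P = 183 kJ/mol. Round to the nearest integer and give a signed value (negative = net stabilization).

-467

Co²⁺: group 9, so d-count = 9 − 2 = 7.
The d⁷ electrons fill as t₂g⁶ eg¹.
The orbital stabilization is -1.8Δo = -1.8 × 361 = -650 kJ/mol.
Relative to high-spin t₂g⁵ eg² (2 paired), the low-spin configuration has 1 additional pair, contributing +1 × 183 = +183 kJ/mol.
Combining: -650 + 183 = -467 kJ/mol.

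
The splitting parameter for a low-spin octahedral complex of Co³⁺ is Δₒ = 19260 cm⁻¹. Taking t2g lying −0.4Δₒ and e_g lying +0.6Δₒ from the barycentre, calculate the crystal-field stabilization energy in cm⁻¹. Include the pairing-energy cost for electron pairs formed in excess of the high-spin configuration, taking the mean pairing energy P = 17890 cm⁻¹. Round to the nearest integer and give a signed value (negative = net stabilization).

Co is in group 9, so Co³⁺ is d⁶ (9 − 3 = 6).
Configuration: t2g^6 e_g^0.
CFSE(orbital) = 6×(-0.4Δₒ) + 0×(0.6Δₒ) = -2.4Δₒ; with Δₒ = 19260 cm⁻¹ that is -46224 cm⁻¹.
High-spin d⁶ would be t2g^4 e_g^2 with 1 pair; low-spin has 3, so 2 excess pairs cost +2P = +35780 cm⁻¹.
Overall CFSE = -46224 + 35780 = -10444 cm⁻¹.

-10444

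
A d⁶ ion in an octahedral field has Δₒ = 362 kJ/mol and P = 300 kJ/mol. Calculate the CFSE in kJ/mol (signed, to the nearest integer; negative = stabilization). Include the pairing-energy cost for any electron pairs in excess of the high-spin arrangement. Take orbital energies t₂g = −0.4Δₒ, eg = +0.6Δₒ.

-269

Since Δₒ = 362 kJ/mol > P = 300 kJ/mol, the complex adopts the low-spin configuration.
That gives t₂g⁶ eg⁰.
Orbital CFSE = -2.4Δₒ = -2.4 × 362 = -869 kJ/mol.
Excess pairs vs high-spin: 3 − 1 = 2; pairing cost = +600 kJ/mol.
Net CFSE = -869 + 600 = -269 kJ/mol.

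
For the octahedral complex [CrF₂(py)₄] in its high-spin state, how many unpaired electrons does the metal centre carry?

4

Ligand charges: 2×(-1) from F⁻ and 4×(+0) from py sum to -2; with overall charge +0, Cr is +2.
Cr sits in group 6; removing 2 electrons leaves Cr²⁺ with 6 − 2 = 4 d electrons.
Configuration: t₂g³ eg¹, giving 4 unpaired electrons.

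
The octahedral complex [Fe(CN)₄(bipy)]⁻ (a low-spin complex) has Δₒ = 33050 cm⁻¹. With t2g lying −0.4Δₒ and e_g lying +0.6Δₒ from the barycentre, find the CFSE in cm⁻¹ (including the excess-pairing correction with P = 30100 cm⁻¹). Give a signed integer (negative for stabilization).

Ligand charges: 4×(-1) from CN⁻ and 1×(+0) from bipy sum to -4; with overall charge -1, Fe is +3.
Fe³⁺: group 8, so d-count = 8 − 3 = 5.
Configuration: t2g^5 e_g^0.
CFSE(orbital) = 5×(-0.4Δₒ) + 0×(0.6Δₒ) = -2.0Δₒ; with Δₒ = 33050 cm⁻¹ that is -66100 cm⁻¹.
High-spin d⁵ would be t2g^3 e_g^2 with 0 pairs; low-spin has 2, so 2 excess pairs cost +2P = +60200 cm⁻¹.
Net CFSE = -66100 + 60200 = -5900 cm⁻¹.

-5900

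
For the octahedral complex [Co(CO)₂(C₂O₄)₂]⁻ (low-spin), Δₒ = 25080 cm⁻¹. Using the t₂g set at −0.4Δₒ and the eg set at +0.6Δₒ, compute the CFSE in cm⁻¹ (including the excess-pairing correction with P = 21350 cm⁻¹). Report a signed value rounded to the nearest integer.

Ligand charges: 2×(+0) from CO and 2×(-2) from C₂O₄²⁻ sum to -4; with overall charge -1, Co is +3.
Co is in group 9, so Co³⁺ is d⁶ (9 − 3 = 6).
The d⁶ electrons fill as t₂g⁶ eg⁰.
The orbital stabilization is -2.4Δₒ = -2.4 × 25080 = -60192 cm⁻¹.
High-spin d⁶ would be t₂g⁴ eg² with 1 pair; low-spin has 3, so 2 excess pairs cost +2P = +42700 cm⁻¹.
Net CFSE = -60192 + 42700 = -17492 cm⁻¹.

-17492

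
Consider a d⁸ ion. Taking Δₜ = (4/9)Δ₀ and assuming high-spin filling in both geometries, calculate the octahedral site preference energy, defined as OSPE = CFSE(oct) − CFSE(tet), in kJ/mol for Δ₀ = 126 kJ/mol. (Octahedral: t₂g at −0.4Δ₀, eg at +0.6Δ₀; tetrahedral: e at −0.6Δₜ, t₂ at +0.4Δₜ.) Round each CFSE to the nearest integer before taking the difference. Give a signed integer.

Octahedral high-spin t2g^6 e_g^2: CFSE = -1.2 × 126 = -151 kJ/mol.
Tetrahedral: e^4 t2^4, CFSE = 4(−0.6) + 4(+0.4) = -0.8Δₜ = -0.8 × (4/9) × 126 = -45 kJ/mol.
OSPE = -151 − (-45) = -106 kJ/mol.

-106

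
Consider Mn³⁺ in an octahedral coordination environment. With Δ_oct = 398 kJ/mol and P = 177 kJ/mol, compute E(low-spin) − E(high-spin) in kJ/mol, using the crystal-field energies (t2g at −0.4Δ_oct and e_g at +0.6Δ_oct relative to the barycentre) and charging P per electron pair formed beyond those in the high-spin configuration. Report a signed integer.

-221

Group 7 minus oxidation state +3 gives a d⁴ configuration for Mn³⁺.
High-spin: t2g^3 e_g^1, CFSE = -0.6Δ_oct = -239 kJ/mol.
Low-spin t2g^4 e_g^0 gives -1.6Δ_oct = -637 kJ/mol, but forming 1 extra pair costs 1P = 177 kJ/mol, so E(LS) = -637 + 177 = -460 kJ/mol.
E(LS) − E(HS) = -460 − (-239) = -221 kJ/mol.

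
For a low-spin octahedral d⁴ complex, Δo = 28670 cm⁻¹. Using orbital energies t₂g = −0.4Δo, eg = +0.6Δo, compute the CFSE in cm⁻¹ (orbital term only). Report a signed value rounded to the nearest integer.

-45872

Configuration: t₂g⁴ eg⁰.
Orbital CFSE = 4(-0.4) + 0(0.6) = -1.6Δo = -1.6 × 28670 = -45872 cm⁻¹.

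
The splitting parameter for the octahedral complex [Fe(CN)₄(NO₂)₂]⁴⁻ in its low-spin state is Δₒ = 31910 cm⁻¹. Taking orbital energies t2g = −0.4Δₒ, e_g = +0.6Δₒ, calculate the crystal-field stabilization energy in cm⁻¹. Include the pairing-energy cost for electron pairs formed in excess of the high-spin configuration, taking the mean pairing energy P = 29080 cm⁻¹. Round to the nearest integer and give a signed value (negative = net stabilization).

-18424

Ligand charges: 4×(-1) from CN⁻ and 2×(-1) from NO₂⁻ sum to -6; with overall charge -4, Fe is +2.
Fe²⁺: group 8, so d-count = 8 − 2 = 6.
Configuration: t2g^6 e_g^0.
CFSE(orbital) = 6×(-0.4Δₒ) + 0×(0.6Δₒ) = -2.4Δₒ; with Δₒ = 31910 cm⁻¹ that is -76584 cm⁻¹.
Pairing penalty: 3 pairs vs 1 in the high-spin reference → 2 extra × P = 58160 cm⁻¹.
Combining: -76584 + 58160 = -18424 cm⁻¹.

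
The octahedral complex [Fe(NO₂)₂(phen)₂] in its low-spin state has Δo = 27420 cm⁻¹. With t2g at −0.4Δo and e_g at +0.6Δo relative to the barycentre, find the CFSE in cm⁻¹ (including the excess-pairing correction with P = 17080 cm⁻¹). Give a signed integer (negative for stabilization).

Ligand charges: 2×(-1) from NO₂⁻ and 2×(+0) from phen sum to -2; with overall charge +0, Fe is +2.
Fe²⁺: group 8, so d-count = 8 − 2 = 6.
The d⁶ electrons fill as t2g^6 e_g^0.
The orbital stabilization is -2.4Δo = -2.4 × 27420 = -65808 cm⁻¹.
Pairing penalty: 3 pairs vs 1 in the high-spin reference → 2 extra × P = 34160 cm⁻¹.
Net CFSE = -65808 + 34160 = -31648 cm⁻¹.

-31648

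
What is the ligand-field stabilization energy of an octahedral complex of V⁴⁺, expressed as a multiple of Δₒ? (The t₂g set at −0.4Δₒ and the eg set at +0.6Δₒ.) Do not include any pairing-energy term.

-0.4 Δₒ

V⁴⁺: group 5, so d-count = 5 − 4 = 1.
Configuration: t₂g¹ eg⁰.
CFSE = 1(-0.4Δₒ) + 0(0.6Δₒ) = -0.4Δₒ + 0.0Δₒ = -0.4Δₒ.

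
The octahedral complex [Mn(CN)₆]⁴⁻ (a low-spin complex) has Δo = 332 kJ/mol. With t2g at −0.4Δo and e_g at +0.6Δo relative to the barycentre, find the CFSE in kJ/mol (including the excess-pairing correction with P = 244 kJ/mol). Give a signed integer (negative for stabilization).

Each CN⁻ contributes -1; 6 × (-1) = -6. With overall charge -4, Mn is in the +2 oxidation state.
Group 7 minus oxidation state +2 gives a d⁵ configuration for Mn²⁺.
The d⁵ electrons fill as t2g^5 e_g^0.
CFSE(orbital) = 5×(-0.4Δo) + 0×(0.6Δo) = -2.0Δo; with Δo = 332 kJ/mol that is -664 kJ/mol.
High-spin d⁵ would be t2g^3 e_g^2 with 0 pairs; low-spin has 2, so 2 excess pairs cost +2P = +488 kJ/mol.
Net CFSE = -664 + 488 = -176 kJ/mol.

-176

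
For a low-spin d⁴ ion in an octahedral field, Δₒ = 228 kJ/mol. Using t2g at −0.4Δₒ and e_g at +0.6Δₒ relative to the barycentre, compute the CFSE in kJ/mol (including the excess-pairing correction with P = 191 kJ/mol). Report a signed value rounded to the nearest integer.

-174

The d⁴ electrons fill as t2g^4 e_g^0.
CFSE(orbital) = 4×(-0.4Δₒ) + 0×(0.6Δₒ) = -1.6Δₒ; with Δₒ = 228 kJ/mol that is -365 kJ/mol.
Pairing penalty: 1 pair vs 0 in the high-spin reference → 1 extra × P = 191 kJ/mol.
Combining: -365 + 191 = -174 kJ/mol.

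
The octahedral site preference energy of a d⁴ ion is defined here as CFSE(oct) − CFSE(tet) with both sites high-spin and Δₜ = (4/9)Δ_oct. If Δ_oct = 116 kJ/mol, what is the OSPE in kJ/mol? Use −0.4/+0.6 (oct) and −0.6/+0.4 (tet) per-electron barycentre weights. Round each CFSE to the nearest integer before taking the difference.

In an octahedral site d⁴ (HS) is t₂g³ eg¹, giving CFSE(oct) = -0.6Δ_oct = -70 kJ/mol.
Tetrahedral e² t₂² gives -0.4Δₜ = -0.4 × (4/9) × 116 = -21 kJ/mol.
OSPE = CFSE(oct) − CFSE(tet) = -70 − (-21) = -49 kJ/mol.

-49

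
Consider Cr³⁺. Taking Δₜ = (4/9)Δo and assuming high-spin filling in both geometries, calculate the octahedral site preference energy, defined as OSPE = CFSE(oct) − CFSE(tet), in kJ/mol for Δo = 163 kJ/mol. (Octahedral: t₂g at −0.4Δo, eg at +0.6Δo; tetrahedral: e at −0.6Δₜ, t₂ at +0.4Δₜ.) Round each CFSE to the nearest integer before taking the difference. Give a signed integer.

Cr sits in group 6; removing 3 electrons leaves Cr³⁺ with 6 − 3 = 3 d electrons.
Octahedral (high-spin): t2g^3 e_g^0, CFSE = 3(−0.4) + 0(+0.6) = -1.2Δo = -1.2 × 163 = -196 kJ/mol.
Tetrahedral: e^2 t2^1, CFSE = 2(−0.6) + 1(+0.4) = -0.8Δₜ = -0.8 × (4/9) × 163 = -58 kJ/mol.
Subtracting, OSPE = -196 − (-58) = -138 kJ/mol.

-138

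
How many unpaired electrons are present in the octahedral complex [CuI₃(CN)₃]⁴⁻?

1

Ligand charges: 3×(-1) from I⁻ and 3×(-1) from CN⁻ sum to -6; with overall charge -4, Cu is +2.
Cu is in group 11, so Cu²⁺ is d⁹ (11 − 2 = 9).
Configuration: t2g^6 e_g^3, giving 1 unpaired electron.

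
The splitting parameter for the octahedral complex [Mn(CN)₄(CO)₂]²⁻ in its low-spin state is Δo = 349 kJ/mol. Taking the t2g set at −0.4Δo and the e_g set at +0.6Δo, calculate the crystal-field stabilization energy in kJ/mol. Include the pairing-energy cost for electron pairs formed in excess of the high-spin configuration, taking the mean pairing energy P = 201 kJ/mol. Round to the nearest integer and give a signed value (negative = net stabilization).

-296

Ligand charges: 4×(-1) from CN⁻ and 2×(+0) from CO sum to -4; with overall charge -2, Mn is +2.
Mn sits in group 7; removing 2 electrons leaves Mn²⁺ with 7 − 2 = 5 d electrons.
Configuration: t2g^5 e_g^0.
Orbital CFSE = 5(-0.4) + 0(0.6) = -2.0Δo = -2.0 × 349 = -698 kJ/mol.
Pairing penalty: 2 pairs vs 0 in the high-spin reference → 2 extra × P = 402 kJ/mol.
Combining: -698 + 402 = -296 kJ/mol.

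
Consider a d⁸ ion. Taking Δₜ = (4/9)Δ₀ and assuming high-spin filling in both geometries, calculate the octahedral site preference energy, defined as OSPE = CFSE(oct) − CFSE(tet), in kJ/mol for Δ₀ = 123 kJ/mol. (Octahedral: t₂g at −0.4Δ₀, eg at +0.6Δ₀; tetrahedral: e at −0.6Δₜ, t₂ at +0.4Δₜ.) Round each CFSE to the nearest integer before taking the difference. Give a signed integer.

Octahedral high-spin t₂g⁶ eg²: CFSE = -1.2 × 123 = -148 kJ/mol.
Tetrahedral e⁴ t₂⁴ gives -0.8Δₜ = -0.8 × (4/9) × 123 = -44 kJ/mol.
Subtracting, OSPE = -148 − (-44) = -104 kJ/mol.

-104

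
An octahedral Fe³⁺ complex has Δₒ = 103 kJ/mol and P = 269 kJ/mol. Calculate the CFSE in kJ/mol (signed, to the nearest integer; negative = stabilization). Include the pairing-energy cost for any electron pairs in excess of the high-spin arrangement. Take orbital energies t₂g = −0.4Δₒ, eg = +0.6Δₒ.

Fe is in group 8, so Fe³⁺ is d⁵ (8 − 3 = 5).
With Δₒ < P the complex is high-spin.
Configuration: t₂g³ eg².
Orbital CFSE = 0.0Δₒ = 0.0 × 103 = 0 kJ/mol.
High-spin has no excess pairs, so no pairing correction applies.

0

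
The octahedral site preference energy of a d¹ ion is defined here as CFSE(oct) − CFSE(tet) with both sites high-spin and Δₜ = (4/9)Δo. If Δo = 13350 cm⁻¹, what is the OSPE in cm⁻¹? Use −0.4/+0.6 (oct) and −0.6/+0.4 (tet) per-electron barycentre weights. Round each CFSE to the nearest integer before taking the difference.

-1780

Octahedral high-spin t₂g¹ eg⁰: CFSE = -0.4 × 13350 = -5340 cm⁻¹.
Tetrahedral e¹ t₂⁰ gives -0.6Δₜ = -0.6 × (4/9) × 13350 = -3560 cm⁻¹.
OSPE = CFSE(oct) − CFSE(tet) = -5340 − (-3560) = -1780 cm⁻¹.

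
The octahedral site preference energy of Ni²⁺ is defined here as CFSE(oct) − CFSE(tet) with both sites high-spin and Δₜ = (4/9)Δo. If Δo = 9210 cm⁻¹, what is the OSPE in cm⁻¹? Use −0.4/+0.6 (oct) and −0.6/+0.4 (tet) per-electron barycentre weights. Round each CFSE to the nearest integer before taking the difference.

Ni²⁺: group 10, so d-count = 10 − 2 = 8.
In an octahedral site d⁸ (HS) is t₂g⁶ eg², giving CFSE(oct) = -1.2Δo = -11052 cm⁻¹.
Tetrahedral: e⁴ t₂⁴, CFSE = 4(−0.6) + 4(+0.4) = -0.8Δₜ = -0.8 × (4/9) × 9210 = -3275 cm⁻¹.
OSPE = -11052 − (-3275) = -7777 cm⁻¹.

-7777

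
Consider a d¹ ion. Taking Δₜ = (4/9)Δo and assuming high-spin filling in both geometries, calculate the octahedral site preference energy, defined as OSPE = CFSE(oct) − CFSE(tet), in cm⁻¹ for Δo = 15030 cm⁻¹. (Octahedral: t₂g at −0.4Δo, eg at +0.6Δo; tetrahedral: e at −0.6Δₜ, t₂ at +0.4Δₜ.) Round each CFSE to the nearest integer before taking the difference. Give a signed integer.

Octahedral high-spin t2g^1 e_g^0: CFSE = -0.4 × 15030 = -6012 cm⁻¹.
Tetrahedral e^1 t2^0 gives -0.6Δₜ = -0.6 × (4/9) × 15030 = -4008 cm⁻¹.
OSPE = CFSE(oct) − CFSE(tet) = -6012 − (-4008) = -2004 cm⁻¹.

-2004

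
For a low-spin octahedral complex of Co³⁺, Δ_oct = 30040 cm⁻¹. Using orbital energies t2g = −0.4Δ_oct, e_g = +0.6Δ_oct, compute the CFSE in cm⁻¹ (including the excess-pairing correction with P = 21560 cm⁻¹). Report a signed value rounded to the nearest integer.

Group 9 minus oxidation state +3 gives a d⁶ configuration for Co³⁺.
The d⁶ electrons fill as t2g^6 e_g^0.
The orbital stabilization is -2.4Δ_oct = -2.4 × 30040 = -72096 cm⁻¹.
Pairing penalty: 3 pairs vs 1 in the high-spin reference → 2 extra × P = 43120 cm⁻¹.
Overall CFSE = -72096 + 43120 = -28976 cm⁻¹.

-28976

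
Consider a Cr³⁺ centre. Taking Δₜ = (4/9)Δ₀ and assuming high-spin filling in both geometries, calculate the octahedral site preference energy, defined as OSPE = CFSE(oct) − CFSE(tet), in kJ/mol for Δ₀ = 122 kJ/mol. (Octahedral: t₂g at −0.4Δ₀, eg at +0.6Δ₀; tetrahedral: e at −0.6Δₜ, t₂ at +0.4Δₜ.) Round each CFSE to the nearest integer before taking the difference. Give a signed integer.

Group 6 minus oxidation state +3 gives a d³ configuration for Cr³⁺.
Octahedral (high-spin): t2g^3 e_g^0, CFSE = 3(−0.4) + 0(+0.6) = -1.2Δ₀ = -1.2 × 122 = -146 kJ/mol.
Tetrahedral: e^2 t2^1, CFSE = 2(−0.6) + 1(+0.4) = -0.8Δₜ = -0.8 × (4/9) × 122 = -43 kJ/mol.
OSPE = -146 − (-43) = -103 kJ/mol.

-103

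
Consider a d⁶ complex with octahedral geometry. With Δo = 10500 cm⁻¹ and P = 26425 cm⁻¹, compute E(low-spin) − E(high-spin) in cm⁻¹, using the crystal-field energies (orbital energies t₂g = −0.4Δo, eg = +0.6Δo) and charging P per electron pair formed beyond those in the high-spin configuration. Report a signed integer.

31850

High-spin: t₂g⁴ eg², CFSE = -0.4Δo = -4200 cm⁻¹.
For low-spin the configuration is t₂g⁶ eg⁰: orbital energy -2.4 × 10500 = -25200 cm⁻¹, and 2 additional pairs relative to high-spin add 52850 cm⁻¹, giving 27650 cm⁻¹.
E(LS) − E(HS) = 27650 − (-4200) = 31850 cm⁻¹.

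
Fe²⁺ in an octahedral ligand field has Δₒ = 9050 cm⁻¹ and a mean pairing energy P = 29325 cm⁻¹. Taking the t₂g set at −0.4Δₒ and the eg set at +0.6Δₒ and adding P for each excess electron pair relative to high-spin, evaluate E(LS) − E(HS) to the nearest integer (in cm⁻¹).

Fe²⁺: group 8, so d-count = 8 − 2 = 6.
In the high-spin limit (t₂g⁴ eg²) the orbital term is -0.4Δₒ = -3620 cm⁻¹, with no excess pairing.
For low-spin the configuration is t₂g⁶ eg⁰: orbital energy -2.4 × 9050 = -21720 cm⁻¹, and 2 additional pairs relative to high-spin add 58650 cm⁻¹, giving 36930 cm⁻¹.
The difference is 36930 − (-3620) = 40550 cm⁻¹, so high-spin lies lower.

40550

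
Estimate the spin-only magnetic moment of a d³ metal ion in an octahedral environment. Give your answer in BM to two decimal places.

Configuration: t2g^3 e_g^0 → 3 unpaired electrons.
μ(spin-only) = √[3(3+2)] = √15 ≈ 3.87 BM.

3.87 BM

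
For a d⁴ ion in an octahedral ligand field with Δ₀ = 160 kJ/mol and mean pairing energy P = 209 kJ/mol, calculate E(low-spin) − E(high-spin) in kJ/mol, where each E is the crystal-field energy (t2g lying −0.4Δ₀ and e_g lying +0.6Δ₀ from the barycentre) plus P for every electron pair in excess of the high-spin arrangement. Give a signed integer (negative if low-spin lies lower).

49

In the high-spin limit (t2g^3 e_g^1) the orbital term is -0.6Δ₀ = -96 kJ/mol, with no excess pairing.
For low-spin the configuration is t2g^4 e_g^0: orbital energy -1.6 × 160 = -256 kJ/mol, and 1 additional pair relative to high-spin adds 209 kJ/mol, giving -47 kJ/mol.
E(LS) − E(HS) = -47 − (-96) = 49 kJ/mol.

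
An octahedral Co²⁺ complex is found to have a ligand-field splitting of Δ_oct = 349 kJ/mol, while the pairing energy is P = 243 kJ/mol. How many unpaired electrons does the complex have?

Co sits in group 9; removing 2 electrons leaves Co²⁺ with 9 − 2 = 7 d electrons.
With Δ_oct > P the complex is low-spin.
That gives t₂g⁶ eg¹.
Unpaired electrons: 1.

1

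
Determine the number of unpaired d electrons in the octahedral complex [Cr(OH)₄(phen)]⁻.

3

Ligand charges: 4×(-1) from OH⁻ and 1×(+0) from phen sum to -4; with overall charge -1, Cr is +3.
Group 6 minus oxidation state +3 gives a d³ configuration for Cr³⁺.
Configuration: t2g^3 e_g^0, giving 3 unpaired electrons.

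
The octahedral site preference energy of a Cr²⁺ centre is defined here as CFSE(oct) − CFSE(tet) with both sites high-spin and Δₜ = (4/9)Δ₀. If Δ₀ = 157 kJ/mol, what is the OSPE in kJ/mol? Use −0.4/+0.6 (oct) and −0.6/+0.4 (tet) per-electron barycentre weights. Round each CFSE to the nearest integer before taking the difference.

-66

Cr²⁺: group 6, so d-count = 6 − 2 = 4.
Octahedral high-spin t2g^3 e_g^1: CFSE = -0.6 × 157 = -94 kJ/mol.
Tetrahedral: e^2 t2^2, CFSE = 2(−0.6) + 2(+0.4) = -0.4Δₜ = -0.4 × (4/9) × 157 = -28 kJ/mol.
Subtracting, OSPE = -94 − (-28) = -66 kJ/mol.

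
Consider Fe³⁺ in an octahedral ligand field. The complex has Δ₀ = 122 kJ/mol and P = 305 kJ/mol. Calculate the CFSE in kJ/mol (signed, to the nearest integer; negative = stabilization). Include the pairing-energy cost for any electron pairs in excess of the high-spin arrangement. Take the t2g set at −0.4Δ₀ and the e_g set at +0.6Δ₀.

Fe³⁺: group 8, so d-count = 8 − 3 = 5.
Here Δ₀ < P (122 < 305), so the high-spin state is favoured.
That gives t2g^3 e_g^2.
Orbital CFSE = 0.0Δ₀ = 0.0 × 122 = 0 kJ/mol.
High-spin has no excess pairs, so no pairing correction applies.

0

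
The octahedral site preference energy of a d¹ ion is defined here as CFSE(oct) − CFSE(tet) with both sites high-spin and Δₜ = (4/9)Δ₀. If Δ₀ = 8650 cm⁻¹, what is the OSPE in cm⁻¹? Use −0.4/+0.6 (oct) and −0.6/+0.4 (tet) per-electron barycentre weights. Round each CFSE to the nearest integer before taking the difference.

-1153

In an octahedral site d¹ (HS) is t₂g¹ eg⁰, giving CFSE(oct) = -0.4Δ₀ = -3460 cm⁻¹.
In a tetrahedral site the filling is e¹ t₂⁰: CFSE(tet) = -0.6Δₜ = -0.6 × (4/9)(8650) = -2307 cm⁻¹.
OSPE = -3460 − (-2307) = -1153 cm⁻¹.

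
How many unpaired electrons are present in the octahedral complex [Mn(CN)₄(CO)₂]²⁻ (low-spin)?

Ligand charges: 4×(-1) from CN⁻ and 2×(+0) from CO sum to -4; with overall charge -2, Mn is +2.
Mn sits in group 7; removing 2 electrons leaves Mn²⁺ with 7 − 2 = 5 d electrons.
Configuration: t2g^5 e_g^0, giving 1 unpaired electron.

1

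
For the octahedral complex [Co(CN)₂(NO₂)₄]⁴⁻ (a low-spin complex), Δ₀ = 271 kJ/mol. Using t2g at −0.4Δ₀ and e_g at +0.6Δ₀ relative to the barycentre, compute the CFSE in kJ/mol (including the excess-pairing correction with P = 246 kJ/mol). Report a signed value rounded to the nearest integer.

Ligand charges: 2×(-1) from CN⁻ and 4×(-1) from NO₂⁻ sum to -6; with overall charge -4, Co is +2.
Group 9 minus oxidation state +2 gives a d⁷ configuration for Co²⁺.
Electron filling gives t2g^6 e_g^1.
Orbital CFSE = 6(-0.4) + 1(0.6) = -1.8Δ₀ = -1.8 × 271 = -488 kJ/mol.
Relative to high-spin t2g^5 e_g^2 (2 paired), the low-spin configuration has 1 additional pair, contributing +1 × 246 = +246 kJ/mol.
Combining: -488 + 246 = -242 kJ/mol.

-242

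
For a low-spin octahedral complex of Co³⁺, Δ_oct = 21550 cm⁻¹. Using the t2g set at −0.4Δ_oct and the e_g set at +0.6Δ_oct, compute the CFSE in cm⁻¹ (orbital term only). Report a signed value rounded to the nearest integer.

-51720

Co is in group 9, so Co³⁺ is d⁶ (9 − 3 = 6).
Configuration: t2g^6 e_g^0.
Orbital CFSE = 6(-0.4) + 0(0.6) = -2.4Δ_oct = -2.4 × 21550 = -51720 cm⁻¹.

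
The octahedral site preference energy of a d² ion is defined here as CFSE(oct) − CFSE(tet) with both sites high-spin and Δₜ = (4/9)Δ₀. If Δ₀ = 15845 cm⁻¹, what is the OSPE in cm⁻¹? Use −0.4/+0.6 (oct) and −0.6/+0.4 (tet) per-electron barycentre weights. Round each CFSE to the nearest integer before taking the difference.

Octahedral high-spin t₂g² eg⁰: CFSE = -0.8 × 15845 = -12676 cm⁻¹.
Tetrahedral: e² t₂⁰, CFSE = 2(−0.6) + 0(+0.4) = -1.2Δₜ = -1.2 × (4/9) × 15845 = -8451 cm⁻¹.
Subtracting, OSPE = -12676 − (-8451) = -4225 cm⁻¹.

-4225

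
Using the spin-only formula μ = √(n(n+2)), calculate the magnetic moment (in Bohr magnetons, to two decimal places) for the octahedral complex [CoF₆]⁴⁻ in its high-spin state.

3.87 Bohr magnetons

Each F⁻ contributes -1; 6 × (-1) = -6. With overall charge -4, Co is in the +2 oxidation state.
Co is in group 9, so Co²⁺ is d⁷ (9 − 2 = 7).
Configuration: t₂g⁵ eg² → 3 unpaired electrons.
μ(spin-only) = √[3(3+2)] = √15 ≈ 3.87 Bohr magnetons.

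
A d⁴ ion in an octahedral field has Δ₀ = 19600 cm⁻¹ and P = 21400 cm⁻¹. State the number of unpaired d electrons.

Since Δ₀ = 19600 cm⁻¹ < P = 21400 cm⁻¹, the complex adopts the high-spin configuration.
Configuration: t₂g³ eg¹.
Unpaired electrons: 4.

4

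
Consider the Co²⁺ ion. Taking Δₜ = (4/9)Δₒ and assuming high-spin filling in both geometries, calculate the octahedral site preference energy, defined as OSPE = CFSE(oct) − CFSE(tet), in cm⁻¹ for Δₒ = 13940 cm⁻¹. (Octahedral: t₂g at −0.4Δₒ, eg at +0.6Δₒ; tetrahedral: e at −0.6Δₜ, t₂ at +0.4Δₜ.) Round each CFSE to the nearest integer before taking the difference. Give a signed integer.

Co sits in group 9; removing 2 electrons leaves Co²⁺ with 9 − 2 = 7 d electrons.
Octahedral high-spin t2g^5 e_g^2: CFSE = -0.8 × 13940 = -11152 cm⁻¹.
In a tetrahedral site the filling is e^4 t2^3: CFSE(tet) = -1.2Δₜ = -1.2 × (4/9)(13940) = -7435 cm⁻¹.
OSPE = -11152 − (-7435) = -3717 cm⁻¹.

-3717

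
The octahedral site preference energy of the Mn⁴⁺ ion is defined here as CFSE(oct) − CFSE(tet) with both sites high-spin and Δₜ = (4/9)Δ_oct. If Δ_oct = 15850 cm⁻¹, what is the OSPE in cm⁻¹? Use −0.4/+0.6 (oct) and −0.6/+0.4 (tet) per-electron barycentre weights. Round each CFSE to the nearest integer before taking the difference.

-13384

Mn is in group 7, so Mn⁴⁺ is d³ (7 − 4 = 3).
Octahedral high-spin t₂g³ eg⁰: CFSE = -1.2 × 15850 = -19020 cm⁻¹.
Tetrahedral: e² t₂¹, CFSE = 2(−0.6) + 1(+0.4) = -0.8Δₜ = -0.8 × (4/9) × 15850 = -5636 cm⁻¹.
OSPE = -19020 − (-5636) = -13384 cm⁻¹.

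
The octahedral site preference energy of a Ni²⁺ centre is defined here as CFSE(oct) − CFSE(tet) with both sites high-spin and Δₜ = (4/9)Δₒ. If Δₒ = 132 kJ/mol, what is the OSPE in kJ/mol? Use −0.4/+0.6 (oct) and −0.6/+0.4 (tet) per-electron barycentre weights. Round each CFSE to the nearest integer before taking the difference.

-111

Ni is in group 10, so Ni²⁺ is d⁸ (10 − 2 = 8).
In an octahedral site d⁸ (HS) is t2g^6 e_g^2, giving CFSE(oct) = -1.2Δₒ = -158 kJ/mol.
In a tetrahedral site the filling is e^4 t2^4: CFSE(tet) = -0.8Δₜ = -0.8 × (4/9)(132) = -47 kJ/mol.
OSPE = -158 − (-47) = -111 kJ/mol.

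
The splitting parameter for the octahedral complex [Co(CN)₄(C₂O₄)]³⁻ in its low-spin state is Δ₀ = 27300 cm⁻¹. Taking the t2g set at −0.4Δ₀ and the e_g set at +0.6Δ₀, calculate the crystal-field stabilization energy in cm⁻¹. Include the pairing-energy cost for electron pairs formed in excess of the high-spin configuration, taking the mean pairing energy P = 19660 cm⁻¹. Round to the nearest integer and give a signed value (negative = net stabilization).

-26200

Ligand charges: 4×(-1) from CN⁻ and 1×(-2) from C₂O₄²⁻ sum to -6; with overall charge -3, Co is +3.
Co sits in group 9; removing 3 electrons leaves Co³⁺ with 9 − 3 = 6 d electrons.
The d⁶ electrons fill as t2g^6 e_g^0.
The orbital stabilization is -2.4Δ₀ = -2.4 × 27300 = -65520 cm⁻¹.
Pairing penalty: 3 pairs vs 1 in the high-spin reference → 2 extra × P = 39320 cm⁻¹.
Overall CFSE = -65520 + 39320 = -26200 cm⁻¹.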